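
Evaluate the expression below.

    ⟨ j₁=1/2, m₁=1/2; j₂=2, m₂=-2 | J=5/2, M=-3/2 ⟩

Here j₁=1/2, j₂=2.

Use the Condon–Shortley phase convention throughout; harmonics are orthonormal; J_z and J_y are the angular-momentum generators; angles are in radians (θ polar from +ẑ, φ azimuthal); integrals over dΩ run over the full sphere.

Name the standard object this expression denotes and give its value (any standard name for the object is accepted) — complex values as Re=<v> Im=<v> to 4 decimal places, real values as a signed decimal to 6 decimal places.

Clebsch–Gordan coefficient, +√(1/5) ≈ +0.447214

This is a Clebsch–Gordan (vector-coupling) coefficient.
triangle: 0!·1!·4!/6! = 24/720
(j±m)!: 1!·0!·0!·4!·1!·4! = 576
prefactor² = (2J+1)·Δ·N² = 576/5
  k=0: +1/(0!·0!·0!·0!·1!·4!) = 1/24
Σ = 1/24  ⇒  CG² = 576/5·(1/24)² = 1/5
CG = +√(1/5) = +0.447214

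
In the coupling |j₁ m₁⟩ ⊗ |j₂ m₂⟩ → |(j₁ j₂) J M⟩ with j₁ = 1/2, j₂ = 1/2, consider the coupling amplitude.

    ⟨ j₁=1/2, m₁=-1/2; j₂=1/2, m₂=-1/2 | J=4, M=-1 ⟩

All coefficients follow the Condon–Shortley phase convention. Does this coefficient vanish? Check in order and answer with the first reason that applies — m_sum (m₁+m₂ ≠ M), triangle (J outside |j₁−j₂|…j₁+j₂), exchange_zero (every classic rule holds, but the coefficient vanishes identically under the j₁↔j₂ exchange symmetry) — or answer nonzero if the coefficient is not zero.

triangle

m-sum: m₁+m₂ = -1/2+(-1/2) = -1, M = -1  ✓
triangle: need |j₁−j₂| ≤ J ≤ j₁+j₂, i.e. J ∈ [0, 1]; J = 4 is outside ✗ ⇒ coefficient is 0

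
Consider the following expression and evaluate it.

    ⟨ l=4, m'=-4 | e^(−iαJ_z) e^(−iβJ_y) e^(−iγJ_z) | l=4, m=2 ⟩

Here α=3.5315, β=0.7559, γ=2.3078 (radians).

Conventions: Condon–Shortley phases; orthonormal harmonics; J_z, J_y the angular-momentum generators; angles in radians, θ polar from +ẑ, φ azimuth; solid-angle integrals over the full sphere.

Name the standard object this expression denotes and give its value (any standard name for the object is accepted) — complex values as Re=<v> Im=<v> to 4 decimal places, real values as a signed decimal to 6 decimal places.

This is a Wigner D-matrix element — the rotation-matrix element ⟨l m'| R(α,β,γ) |l m⟩ in the angular-momentum basis.
D^4_{-4,2}(3.5315,0.7559,2.3078) = e^{-i·-4·3.5315}·d^4_{-4,2}(0.7559)·e^{-i·2·2.3078}. Compute d first:
With c≡cos(β/2)=0.929423 and s≡sin(β/2)=0.369016, N=[1·40320·720·2]^{1/2}=7619.763776
The bounds max(0,m−m')=6 and min(l+m,l−m')=6 give 1 term
  k=6: (−1)^0·7619.7638/(1440)·0.9294^2·0.3690^6 = +0.011542
d^4_{-4,2}(0.7559) = +0.011542
D = (+0.011167+0.999938i)·(+0.011542)·(-0.096638+0.995320i) = -0.011500-0.000987i

Wigner D-matrix element, Re=-0.0115 Im=-0.0010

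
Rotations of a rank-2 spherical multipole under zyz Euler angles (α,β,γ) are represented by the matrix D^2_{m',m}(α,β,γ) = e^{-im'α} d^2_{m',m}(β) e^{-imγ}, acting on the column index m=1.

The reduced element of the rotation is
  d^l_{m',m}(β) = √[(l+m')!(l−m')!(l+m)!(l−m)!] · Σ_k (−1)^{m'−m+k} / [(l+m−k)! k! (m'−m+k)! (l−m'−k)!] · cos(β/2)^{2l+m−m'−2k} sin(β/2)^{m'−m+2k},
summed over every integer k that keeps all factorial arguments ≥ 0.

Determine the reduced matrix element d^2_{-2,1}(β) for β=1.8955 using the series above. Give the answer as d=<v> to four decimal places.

d=0.6251

d^2_{-2,1}(β=1.8955) via the finite sum:
With c≡cos(β/2)=0.583512 and s≡sin(β/2)=0.812105, N=[1·24·6·1]^{1/2}=12.000000
k: max(0,(1)−(-2))=3 … min(2+(1),2−(-2))=3
  k=3: (−1)^0·12.0000/(6)·0.5835^1·0.8121^3 = +0.625051
d^2_{-2,1}(1.8955) = +0.625051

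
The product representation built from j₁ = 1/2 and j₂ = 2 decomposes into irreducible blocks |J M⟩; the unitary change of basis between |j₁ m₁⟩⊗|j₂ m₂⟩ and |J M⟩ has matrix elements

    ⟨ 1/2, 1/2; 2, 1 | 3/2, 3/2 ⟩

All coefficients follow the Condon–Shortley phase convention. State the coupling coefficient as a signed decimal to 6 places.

+√(1/5) ≈ +0.447214

j₁+j₂−J=1  J+j₁−j₂=0  J−j₁+j₂=3  j₁+j₂+J+1=5
(j₁±m₁, j₂±m₂, J±M) = (1,0,3,1,3,0)
P² = 36/5
sum k=0..0:
  [0] +1/6 = 1/6
S = 1/6
C² = P²·S² = 1/5 ; C = +0.447214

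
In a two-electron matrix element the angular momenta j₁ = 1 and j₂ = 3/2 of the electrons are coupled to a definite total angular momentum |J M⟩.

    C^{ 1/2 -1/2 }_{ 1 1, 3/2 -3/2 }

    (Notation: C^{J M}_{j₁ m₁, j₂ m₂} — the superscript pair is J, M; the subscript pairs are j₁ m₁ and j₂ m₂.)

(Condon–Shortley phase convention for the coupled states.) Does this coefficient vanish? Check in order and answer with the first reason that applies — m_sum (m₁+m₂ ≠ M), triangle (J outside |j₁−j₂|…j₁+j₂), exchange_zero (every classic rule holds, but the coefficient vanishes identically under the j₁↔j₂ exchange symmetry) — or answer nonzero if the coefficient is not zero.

nonzero

m-sum: m₁+m₂ = 1+(-3/2) = -1/2, M = -1/2  ✓
triangle: |j₁−j₂| = 1/2 ≤ J = 1/2 ≤ j₁+j₂ = 5/2  ✓
exchange: j₁≠j₂ or m₁≠m₂ — the exchange symmetry imposes no constraint here
value check: CG = +√(1/2) = +0.707107 ≠ 0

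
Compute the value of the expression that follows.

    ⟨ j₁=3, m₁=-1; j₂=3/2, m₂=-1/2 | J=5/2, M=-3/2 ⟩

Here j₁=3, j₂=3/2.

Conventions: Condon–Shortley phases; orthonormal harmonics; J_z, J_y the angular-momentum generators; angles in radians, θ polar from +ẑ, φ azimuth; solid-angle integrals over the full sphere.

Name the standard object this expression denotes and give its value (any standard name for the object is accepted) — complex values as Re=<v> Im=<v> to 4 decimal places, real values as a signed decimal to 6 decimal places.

Clebsch–Gordan coefficient, −√(7/20) ≈ -0.591608

This is a Clebsch–Gordan (vector-coupling) coefficient.
√[6·2!4!1!/8! · 2!4!1!2!1!4!] = √(576/35)
  +(−1)^0/∏(0,2,4,1,0,0)! = 1/48  (running 1/48)
  +(−1)^1/∏(1,1,3,0,1,1)! = -1/6  (running -7/48)
⟨..|..⟩ = √(576/35)·(-7/48) = -0.591608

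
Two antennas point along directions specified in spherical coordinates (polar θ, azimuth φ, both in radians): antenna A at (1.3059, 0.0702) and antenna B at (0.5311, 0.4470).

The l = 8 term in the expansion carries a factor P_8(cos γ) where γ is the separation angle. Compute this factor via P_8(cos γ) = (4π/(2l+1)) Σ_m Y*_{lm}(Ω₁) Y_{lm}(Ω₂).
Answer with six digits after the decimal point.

0.317886

Expand P_8 via completeness: Σ_{m} conj(Y_{8,m}) at Ω₁ times Y_{8,m} at Ω₂ —
  [-8]  conj(Y_{8,-8})(Ω₁) = +0.328394+0.206619i ; Y_{8,-8}(Ω₂) = -0.002025+0.000939i ; Δ = -0.000859-0.000110i
  [-7]  conj(Y_{8,-7})(Ω₁) = +0.371184+0.198653i ; Y_{8,-7}(Ω₂) = -0.015198-0.000191i ; Δ = -0.005603-0.003090i
  [-6]  conj(Y_{8,-6})(Ω₁) = +0.007818+0.003502i ; Y_{8,-6}(Ω₂) = -0.057814-0.028614i ; Δ = -0.000352-0.000426i
  [-5]  conj(Y_{8,-5})(Ω₁) = -0.330075-0.120861i ; Y_{8,-5}(Ω₂) = -0.117431-0.150002i ; Δ = +0.020632+0.063705i
  [-4]  conj(Y_{8,-4})(Ω₁) = -0.134450-0.038778i ; Y_{8,-4}(Ω₂) = -0.084426-0.382564i ; Δ = -0.003484+0.054710i
  [-3]  conj(Y_{8,-3})(Ω₁) = +0.281667+0.060212i ; Y_{8,-3}(Ω₂) = +0.116506-0.498041i ; Δ = +0.062804-0.133267i
  [-2]  conj(Y_{8,-2})(Ω₁) = +0.189244+0.026746i ; Y_{8,-2}(Ω₂) = +0.168831-0.210151i ; Δ = +0.037571-0.035254i
  [-1]  conj(Y_{8,-1})(Ω₁) = -0.254265-0.017879i ; Y_{8,-1}(Ω₂) = -0.250010+0.119845i ; Δ = +0.065712-0.026003i
  [+0]  conj(Y_{8,0})(Ω₁) = -0.204749-0.000000i ; Y_{8,0}(Ω₂) = -0.377050+0.000000i ; Δ = +0.077201+0.000000i
  [+1]  conj(Y_{8,1})(Ω₁) = +0.254265-0.017879i ; Y_{8,1}(Ω₂) = +0.250010+0.119845i ; Δ = +0.065712+0.026003i
  [+2]  conj(Y_{8,2})(Ω₁) = +0.189244-0.026746i ; Y_{8,2}(Ω₂) = +0.168831+0.210151i ; Δ = +0.037571+0.035254i
  [+3]  conj(Y_{8,3})(Ω₁) = -0.281667+0.060212i ; Y_{8,3}(Ω₂) = -0.116506-0.498041i ; Δ = +0.062804+0.133267i
  [+4]  conj(Y_{8,4})(Ω₁) = -0.134450+0.038778i ; Y_{8,4}(Ω₂) = -0.084426+0.382564i ; Δ = -0.003484-0.054710i
  [+5]  conj(Y_{8,5})(Ω₁) = +0.330075-0.120861i ; Y_{8,5}(Ω₂) = +0.117431-0.150002i ; Δ = +0.020632-0.063705i
  [+6]  conj(Y_{8,6})(Ω₁) = +0.007818-0.003502i ; Y_{8,6}(Ω₂) = -0.057814+0.028614i ; Δ = -0.000352+0.000426i
  [+7]  conj(Y_{8,7})(Ω₁) = -0.371184+0.198653i ; Y_{8,7}(Ω₂) = +0.015198-0.000191i ; Δ = -0.005603+0.003090i
  [+8]  conj(Y_{8,8})(Ω₁) = +0.328394-0.206619i ; Y_{8,8}(Ω₂) = -0.002025-0.000939i ; Δ = -0.000859+0.000110i
Accumulated sum +0.430041+0.000000i; after 4π/(2l+1) scaling, +0.317886+0.000000i ⇒ P_8 = 0.317886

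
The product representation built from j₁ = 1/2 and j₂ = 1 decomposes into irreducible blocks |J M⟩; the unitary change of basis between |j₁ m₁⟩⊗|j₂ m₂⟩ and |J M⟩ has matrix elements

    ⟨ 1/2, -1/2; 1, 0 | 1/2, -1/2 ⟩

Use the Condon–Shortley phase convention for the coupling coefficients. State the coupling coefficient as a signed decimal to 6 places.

-0.577350  (= −√(1/3))

j₁+j₂−J=1  J+j₁−j₂=0  J−j₁+j₂=1  j₁+j₂+J+1=3
(j₁±m₁, j₂±m₂, J±M) = (0,1,1,1,0,1)
P² = 1/3
sum k=1..1:
  [1] −1/1 = -1
S = -1
C² = P²·S² = 1/3 ; C = -0.577350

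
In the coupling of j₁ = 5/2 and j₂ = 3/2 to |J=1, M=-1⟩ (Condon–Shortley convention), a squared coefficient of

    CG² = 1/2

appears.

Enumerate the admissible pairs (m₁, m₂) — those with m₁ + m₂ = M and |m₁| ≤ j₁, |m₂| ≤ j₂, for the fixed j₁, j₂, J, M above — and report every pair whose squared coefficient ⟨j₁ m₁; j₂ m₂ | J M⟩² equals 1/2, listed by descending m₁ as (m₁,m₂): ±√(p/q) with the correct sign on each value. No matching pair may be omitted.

(-5/2,3/2): −√(1/2)

Admissible pairs with m₁+m₂ = M = -1: (-5/2,3/2), (-3/2,1/2), (-1/2,-1/2), (1/2,-3/2)
  (m₁,m₂)=(1/2,-3/2): CG² = 1/20, CG = +√(1/20)
  (m₁,m₂)=(-1/2,-1/2): CG² = 3/20, CG = −√(3/20)
  (m₁,m₂)=(-3/2,1/2): CG² = 3/10, CG = +√(3/10)
  (m₁,m₂)=(-5/2,3/2): CG² = 1/2, CG = −√(1/2)   ← matches the target
Pairs with CG² = 1/2: (-5/2,3/2): −√(1/2)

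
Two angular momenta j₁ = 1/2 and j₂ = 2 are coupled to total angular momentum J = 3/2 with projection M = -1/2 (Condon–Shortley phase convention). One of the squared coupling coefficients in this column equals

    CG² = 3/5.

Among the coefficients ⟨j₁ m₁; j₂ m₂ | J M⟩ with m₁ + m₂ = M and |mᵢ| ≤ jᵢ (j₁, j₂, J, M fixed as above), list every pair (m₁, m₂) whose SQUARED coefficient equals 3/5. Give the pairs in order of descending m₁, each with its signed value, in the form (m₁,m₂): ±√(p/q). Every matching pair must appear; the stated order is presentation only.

(1/2,-1): +√(3/5)

Admissible pairs with m₁+m₂ = M = -1/2: (-1/2,0), (1/2,-1)
  (m₁,m₂)=(1/2,-1): CG² = 3/5, CG = +√(3/5)   ← matches the target
  (m₁,m₂)=(-1/2,0): CG² = 2/5, CG = −√(2/5)
Pairs with CG² = 3/5: (1/2,-1): +√(3/5)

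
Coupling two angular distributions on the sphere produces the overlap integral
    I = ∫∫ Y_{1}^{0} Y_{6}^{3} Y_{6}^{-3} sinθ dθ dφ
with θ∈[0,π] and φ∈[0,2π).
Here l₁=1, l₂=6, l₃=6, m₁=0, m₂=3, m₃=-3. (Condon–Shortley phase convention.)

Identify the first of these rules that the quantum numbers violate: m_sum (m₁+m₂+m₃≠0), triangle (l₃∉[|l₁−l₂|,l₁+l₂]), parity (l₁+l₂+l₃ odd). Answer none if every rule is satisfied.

azimuthal sum: 0 + 3 − 3 = 0  ✓
5 ≤ 6 ≤ 7 (triangle on l)  ✓
L = 1 + 6 + 6 = 13 (odd)  ✗

parity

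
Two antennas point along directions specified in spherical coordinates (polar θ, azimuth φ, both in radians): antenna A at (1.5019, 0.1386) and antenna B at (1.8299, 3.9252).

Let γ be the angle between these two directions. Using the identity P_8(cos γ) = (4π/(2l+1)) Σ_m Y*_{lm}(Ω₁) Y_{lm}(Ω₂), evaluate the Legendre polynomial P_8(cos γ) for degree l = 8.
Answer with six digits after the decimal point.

0.041028

Summing Y*_{l m}(θ₁,φ₁)·Y_{l m}(θ₂,φ₂) over m ∈ [−8, 8]; prefactor 4π/(2·8+1) = 0.739198:
  [-8]  conj(Y_{8,-8})(Ω₁) = 0.22542 + 0.45271j ; Y_{8,-8}(Ω₂) = 0.39280 + 0.00563j ; Δ = 0.08600 + 0.17909j
  [-7]  conj(Y_{8,-7})(Ω₁) = 0.07889 + 0.11516j ; Y_{8,-7}(Ω₂) = 0.29080 + 0.29818j ; Δ = -0.01140 + 0.05701j
  [-6]  conj(Y_{8,-6})(Ω₁) = -0.23223 - 0.25474j ; Y_{8,-6}(Ω₂) = 0.00005 - 0.00470j ; Δ = -0.00121 + 0.00108j
  [-5]  conj(Y_{8,-5})(Ω₁) = -0.12465 - 0.10351j ; Y_{8,-5}(Ω₂) = 0.25278 - 0.24829j ; Δ = -0.05721 + 0.00478j
  [-4]  conj(Y_{8,-4})(Ω₁) = 0.25021 + 0.15493j ; Y_{8,-4}(Ω₂) = 0.12601 + 0.00090j ; Δ = 0.03139 + 0.01975j
  [-3]  conj(Y_{8,-3})(Ω₁) = 0.15717 + 0.06940j ; Y_{8,-3}(Ω₂) = -0.20772 - 0.20997j ; Δ = -0.01808 - 0.04742j
  [-2]  conj(Y_{8,-2})(Ω₁) = -0.26146 - 0.07439j ; Y_{8,-2}(Ω₂) = 0.00064 - 0.17797j ; Δ = -0.01341 + 0.04648j
  [-1]  conj(Y_{8,-1})(Ω₁) = -0.17411 - 0.02429j ; Y_{8,-1}(Ω₂) = -0.18718 + 0.18651j ; Δ = 0.03712 - 0.02793j
  [+0]  conj(Y_{8,0})(Ω₁) = 0.26518 + 0.00000j ; Y_{8,0}(Ω₂) = -0.19199 + 0.00000j ; Δ = -0.05091 + 0.00000j
  [+1]  conj(Y_{8,1})(Ω₁) = 0.17411 - 0.02429j ; Y_{8,1}(Ω₂) = 0.18718 + 0.18651j ; Δ = 0.03712 + 0.02793j
  [+2]  conj(Y_{8,2})(Ω₁) = -0.26146 + 0.07439j ; Y_{8,2}(Ω₂) = 0.00064 + 0.17797j ; Δ = -0.01341 - 0.04648j
  [+3]  conj(Y_{8,3})(Ω₁) = -0.15717 + 0.06940j ; Y_{8,3}(Ω₂) = 0.20772 - 0.20997j ; Δ = -0.01808 + 0.04742j
  [+4]  conj(Y_{8,4})(Ω₁) = 0.25021 - 0.15493j ; Y_{8,4}(Ω₂) = 0.12601 - 0.00090j ; Δ = 0.03139 - 0.01975j
  [+5]  conj(Y_{8,5})(Ω₁) = 0.12465 - 0.10351j ; Y_{8,5}(Ω₂) = -0.25278 - 0.24829j ; Δ = -0.05721 - 0.00478j
  [+6]  conj(Y_{8,6})(Ω₁) = -0.23223 + 0.25474j ; Y_{8,6}(Ω₂) = 0.00005 + 0.00470j ; Δ = -0.00121 - 0.00108j
  [+7]  conj(Y_{8,7})(Ω₁) = -0.07889 + 0.11516j ; Y_{8,7}(Ω₂) = -0.29080 + 0.29818j ; Δ = -0.01140 - 0.05701j
  [+8]  conj(Y_{8,8})(Ω₁) = 0.22542 - 0.45271j ; Y_{8,8}(Ω₂) = 0.39280 - 0.00563j ; Δ = 0.08600 - 0.17909j
Accumulated sum 0.05550 + 0.00000j; after 4π/(2l+1) scaling, 0.04103 + 0.00000j ⇒ P_8 = 0.041028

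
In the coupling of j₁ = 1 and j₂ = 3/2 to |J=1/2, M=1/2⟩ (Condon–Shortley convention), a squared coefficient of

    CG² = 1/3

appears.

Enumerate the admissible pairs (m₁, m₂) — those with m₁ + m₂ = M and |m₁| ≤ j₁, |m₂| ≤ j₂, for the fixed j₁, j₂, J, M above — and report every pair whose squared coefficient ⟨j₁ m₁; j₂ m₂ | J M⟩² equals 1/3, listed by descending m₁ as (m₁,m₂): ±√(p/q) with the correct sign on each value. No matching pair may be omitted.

Admissible pairs with m₁+m₂ = M = 1/2: (-1,3/2), (0,1/2), (1,-1/2)
  (m₁,m₂)=(1,-1/2): CG² = 1/6, CG = +√(1/6)
  (m₁,m₂)=(0,1/2): CG² = 1/3, CG = −√(1/3)   ← matches the target
  (m₁,m₂)=(-1,3/2): CG² = 1/2, CG = +√(1/2)
Pairs with CG² = 1/3: (0,1/2): −√(1/3)

(0,1/2): −√(1/3)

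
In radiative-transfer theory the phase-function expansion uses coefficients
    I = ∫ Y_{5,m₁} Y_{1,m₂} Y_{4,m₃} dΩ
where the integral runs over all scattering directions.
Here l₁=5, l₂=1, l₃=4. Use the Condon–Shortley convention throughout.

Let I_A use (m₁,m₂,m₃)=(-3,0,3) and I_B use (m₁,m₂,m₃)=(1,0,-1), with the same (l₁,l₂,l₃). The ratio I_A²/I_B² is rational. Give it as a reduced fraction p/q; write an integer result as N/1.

2/3

Shared (l₁,l₂,l₃)=(5,1,4): N and (l;000)² cancel in I_A²/I_B².
A: Δ = 2!·8!·0!/11! = 1/495; Racah Σ t=1..1: t=1:−1/5040 = -1/5040; ⇒ 3j(5 1 4; -3 0 3)² = 16/495, sgn +1
B: Δ = 2!·8!·0!/11! = 1/495; Racah Σ t=1..1: t=1:−1/720 = -1/720; ⇒ 3j(5 1 4; 1 0 -1)² = 8/165, sgn +1
I_A²/I_B² = (16/495)/(8/165) = 2/3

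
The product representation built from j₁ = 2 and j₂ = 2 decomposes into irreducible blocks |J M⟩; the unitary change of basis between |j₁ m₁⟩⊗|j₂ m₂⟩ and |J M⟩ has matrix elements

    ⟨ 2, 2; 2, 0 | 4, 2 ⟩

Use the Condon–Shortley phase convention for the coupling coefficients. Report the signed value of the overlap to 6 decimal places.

√[9·0!4!4!/9! · 4!0!2!2!6!2!] = √(13824/7)
  +(−1)^0/∏(0,0,0,2,4,2)! = 1/96  (running 1/96)
⟨..|..⟩ = √(13824/7)·(1/96) = +0.462910

+√(3/14) = +0.462910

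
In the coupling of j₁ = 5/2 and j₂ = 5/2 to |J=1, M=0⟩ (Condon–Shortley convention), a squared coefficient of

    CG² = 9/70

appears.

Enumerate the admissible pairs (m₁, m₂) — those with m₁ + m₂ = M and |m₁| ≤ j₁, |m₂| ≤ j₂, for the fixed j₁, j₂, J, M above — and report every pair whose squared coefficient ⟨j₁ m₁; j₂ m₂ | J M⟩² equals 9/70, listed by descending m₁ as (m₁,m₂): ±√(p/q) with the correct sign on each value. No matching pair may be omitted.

(3/2,-3/2): −√(9/70); (-3/2,3/2): −√(9/70)

Admissible pairs with m₁+m₂ = M = 0: (-5/2,5/2), (-3/2,3/2), (-1/2,1/2), (1/2,-1/2), (3/2,-3/2), (5/2,-5/2)
  (m₁,m₂)=(5/2,-5/2): CG² = 5/14, CG = +√(5/14)
  (m₁,m₂)=(3/2,-3/2): CG² = 9/70, CG = −√(9/70)   ← matches the target
  (m₁,m₂)=(1/2,-1/2): CG² = 1/70, CG = +√(1/70)
  (m₁,m₂)=(-1/2,1/2): CG² = 1/70, CG = +√(1/70)
  (m₁,m₂)=(-3/2,3/2): CG² = 9/70, CG = −√(9/70)   ← matches the target
  (m₁,m₂)=(-5/2,5/2): CG² = 5/14, CG = +√(5/14)
Pairs with CG² = 9/70: (3/2,-3/2): −√(9/70); (-3/2,3/2): −√(9/70)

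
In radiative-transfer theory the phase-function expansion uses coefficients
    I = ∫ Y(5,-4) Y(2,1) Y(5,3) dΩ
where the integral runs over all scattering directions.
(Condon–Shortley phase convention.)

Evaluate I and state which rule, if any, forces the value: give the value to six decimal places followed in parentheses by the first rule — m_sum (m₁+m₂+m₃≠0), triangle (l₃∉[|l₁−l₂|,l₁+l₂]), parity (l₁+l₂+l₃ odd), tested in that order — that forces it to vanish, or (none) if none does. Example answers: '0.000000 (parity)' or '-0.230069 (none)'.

Rules hold: Σm=0, L=12 even, 3≤5≤7.
N = 11·5·11 = 605
Δ = 2!·8!·2!/13! = 1/38610
Racah Σ t=0..2: t=0:+1/2880 t=1:−1/576 t=2:+1/2880 = -1/960
⇒ 3j(5 2 5; 0 0 0)² = 10/429, sgn +1
Racah Σ t=1..2: t=1:−1/80640 t=2:+1/10080 = 1/11520
⇒ 3j(5 2 5; -4 1 3)² = 49/1430, sgn +1
4πI² = N·(3j₀)²·(3jₘ)² = 245/507
I = +1·√(0.483235/4π) = 0.19609844
No selection rule forces the value: the integral is nonzero (none).

0.196098 (none)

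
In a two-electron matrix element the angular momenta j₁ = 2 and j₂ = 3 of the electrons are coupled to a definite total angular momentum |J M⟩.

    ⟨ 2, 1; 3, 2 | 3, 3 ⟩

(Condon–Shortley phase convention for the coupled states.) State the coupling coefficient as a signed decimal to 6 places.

-0.645497

j₁+j₂−J=2  J+j₁−j₂=2  J−j₁+j₂=4  j₁+j₂+J+1=9
(j₁±m₁, j₂±m₂, J±M) = (3,1,5,1,6,0)
P² = 960
sum k=1..1:
  [1] −1/48 = -1/48
S = -1/48
C² = P²·S² = 5/12 ; C = -0.645497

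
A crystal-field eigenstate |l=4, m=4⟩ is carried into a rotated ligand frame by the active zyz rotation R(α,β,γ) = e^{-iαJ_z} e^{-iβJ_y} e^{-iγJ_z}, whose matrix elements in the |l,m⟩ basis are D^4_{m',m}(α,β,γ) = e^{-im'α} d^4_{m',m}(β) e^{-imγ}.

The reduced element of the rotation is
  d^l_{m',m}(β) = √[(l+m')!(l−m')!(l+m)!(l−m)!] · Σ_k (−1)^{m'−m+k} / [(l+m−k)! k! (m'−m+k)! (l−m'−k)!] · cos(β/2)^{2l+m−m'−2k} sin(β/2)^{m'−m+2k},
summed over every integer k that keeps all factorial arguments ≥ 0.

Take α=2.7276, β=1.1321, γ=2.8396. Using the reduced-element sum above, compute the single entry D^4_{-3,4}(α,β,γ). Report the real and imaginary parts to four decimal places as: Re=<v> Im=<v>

D^4_{-3,4}(2.7276,1.1321,2.8396) = e^{-i·-3·2.7276}·d^4_{-3,4}(1.1321)·e^{-i·4·2.8396}. Compute d first:
With c≡cos(β/2)=0.844026 and s≡sin(β/2)=0.536302, N=[1·5040·40320·1]^{1/2}=14255.272709
k: max(0,(4)−(-3))=7 … min(4+(4),4−(-3))=7
  k=7: (−1)^0·14255.2727/(5040)·0.8440^1·0.5363^7 = +0.030463
d^4_{-3,4}(1.1321) = +0.030463
D = (-0.322925+0.946425i)·(+0.030463)·(+0.354917+0.934898i) = -0.030445+0.001036i

Re=-0.0304 Im=0.0010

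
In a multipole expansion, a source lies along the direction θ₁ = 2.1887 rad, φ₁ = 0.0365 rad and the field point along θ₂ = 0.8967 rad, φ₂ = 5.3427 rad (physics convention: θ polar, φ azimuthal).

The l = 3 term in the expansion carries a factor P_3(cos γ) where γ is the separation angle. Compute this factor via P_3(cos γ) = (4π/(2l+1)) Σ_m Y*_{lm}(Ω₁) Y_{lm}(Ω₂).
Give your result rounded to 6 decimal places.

0.007951

Expand P_3 via completeness: Σ_{m} conj(Y_{3,m}) at Ω₁ times Y_{3,m} at Ω₂ —
  term(m=-3) = (-0.043960, 0.009399)   from Y*(Ω₁)=(0.224587, 0.024691), Y(Ω₂)=(-0.188855, 0.062613)
  term(m=-2) = (0.057262, -0.142055)   from Y*(Ω₁)=(-0.392308, -0.028689), Y(Ω₂)=(-0.118846, 0.370793)
  term(m=-1) = (0.023925, 0.035440)   from Y*(Ω₁)=(0.178509, 0.006518), Y(Ω₂)=(0.141090, 0.193382)
  term(m=+0) = (-0.070025, 0.000000)   from Y*(Ω₁)=(0.285783, -0.000000), Y(Ω₂)=(-0.245028, 0.000000)
  term(m=+1) = (0.023925, -0.035440)   from Y*(Ω₁)=(-0.178509, 0.006518), Y(Ω₂)=(-0.141090, 0.193382)
  term(m=+2) = (0.057262, 0.142055)   from Y*(Ω₁)=(-0.392308, 0.028689), Y(Ω₂)=(-0.118846, -0.370793)
  term(m=+3) = (-0.043960, -0.009399)   from Y*(Ω₁)=(-0.224587, 0.024691), Y(Ω₂)=(0.188855, 0.062613)
Total Σ_m = (0.004429, 0.000000). Multiply by 1.795196: (0.007951, 0.000000). P_3(cos γ) = 0.007951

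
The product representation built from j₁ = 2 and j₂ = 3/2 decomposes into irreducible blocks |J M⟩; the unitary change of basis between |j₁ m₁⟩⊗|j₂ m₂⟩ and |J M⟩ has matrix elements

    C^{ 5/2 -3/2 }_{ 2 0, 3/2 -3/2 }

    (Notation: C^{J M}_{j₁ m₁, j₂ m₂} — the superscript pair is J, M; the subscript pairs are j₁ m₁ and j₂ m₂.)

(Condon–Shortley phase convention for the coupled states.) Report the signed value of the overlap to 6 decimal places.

+√(18/35) ≈ +0.717137

√[6·1!3!2!/7! · 2!2!0!3!1!4!] = √(288/35)
  +(−1)^0/∏(0,1,2,0,1,2)! = 1/4  (running 1/4)
⟨..|..⟩ = √(288/35)·(1/4) = +0.717137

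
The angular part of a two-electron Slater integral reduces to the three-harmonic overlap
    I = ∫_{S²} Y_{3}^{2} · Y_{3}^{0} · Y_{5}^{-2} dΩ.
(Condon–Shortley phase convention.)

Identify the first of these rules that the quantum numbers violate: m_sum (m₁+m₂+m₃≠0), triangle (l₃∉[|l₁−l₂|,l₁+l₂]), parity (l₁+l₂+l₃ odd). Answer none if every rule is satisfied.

Σmᵢ = 0  ✓
l₃∈[|l₁−l₂|,l₁+l₂]=[0,6], have l₃=5  ✓
Σlᵢ = 11 ⇒ odd  ✗

parity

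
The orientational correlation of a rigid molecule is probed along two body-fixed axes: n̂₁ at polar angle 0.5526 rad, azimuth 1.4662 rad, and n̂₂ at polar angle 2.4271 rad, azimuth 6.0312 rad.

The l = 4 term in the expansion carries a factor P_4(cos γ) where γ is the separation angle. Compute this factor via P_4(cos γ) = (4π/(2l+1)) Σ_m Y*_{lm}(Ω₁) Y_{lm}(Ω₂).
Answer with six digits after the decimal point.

-0.416573

Addition theorem: P_4(cos γ) = (4π/9) Σ_m Y*_{lm}(Ω₁) Y_{lm}(Ω₂), m = −4…4:
  [-4]  conj(Y_{4,-4})(Ω₁) = +0.030696-0.013649i ; Y_{4,-4}(Ω₂) = +0.043526+0.068987i ; Δ = +0.002278+0.001524i
  [-3]  conj(Y_{4,-3})(Ω₁) = -0.047558-0.146554i ; Y_{4,-3}(Ω₂) = -0.193542-0.182468i ; Δ = -0.017537+0.037042i
  [-2]  conj(Y_{4,-2})(Ω₁) = -0.367069+0.077928i ; Y_{4,-2}(Ω₂) = +0.376627+0.207698i ; Δ = -0.154434-0.046890i
  [-1]  conj(Y_{4,-1})(Ω₁) = +0.045710+0.435416i ; Y_{4,-1}(Ω₂) = -0.225567-0.058074i ; Δ = +0.014976-0.100870i
  [+0]  conj(Y_{4,0})(Ω₁) = -0.038501-0.000000i ; Y_{4,0}(Ω₂) = -0.287935+0.000000i ; Δ = +0.011086+0.000000i
  [+1]  conj(Y_{4,1})(Ω₁) = -0.045710+0.435416i ; Y_{4,1}(Ω₂) = +0.225567-0.058074i ; Δ = +0.014976+0.100870i
  [+2]  conj(Y_{4,2})(Ω₁) = -0.367069-0.077928i ; Y_{4,2}(Ω₂) = +0.376627-0.207698i ; Δ = -0.154434+0.046890i
  [+3]  conj(Y_{4,3})(Ω₁) = +0.047558-0.146554i ; Y_{4,3}(Ω₂) = +0.193542-0.182468i ; Δ = -0.017537-0.037042i
  [+4]  conj(Y_{4,4})(Ω₁) = +0.030696+0.013649i ; Y_{4,4}(Ω₂) = +0.043526-0.068987i ; Δ = +0.002278-0.001524i
Σ over m = -0.298348-0.000000i; ×(4π/9) → -0.416573-0.000000i. Real part: -0.416573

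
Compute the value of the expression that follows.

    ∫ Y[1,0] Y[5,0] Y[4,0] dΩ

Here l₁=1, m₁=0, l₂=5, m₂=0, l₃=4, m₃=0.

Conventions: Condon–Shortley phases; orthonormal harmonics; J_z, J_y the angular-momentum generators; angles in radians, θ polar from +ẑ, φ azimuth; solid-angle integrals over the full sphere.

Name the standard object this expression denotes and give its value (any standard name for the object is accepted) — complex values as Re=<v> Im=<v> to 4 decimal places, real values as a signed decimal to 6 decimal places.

This is a Gaunt coefficient — the integral of a triple product of spherical harmonics over the sphere.
Checks pass: Σm=0; 10 even; l₃=4∈[4,6].
(2·1+1)(2·5+1)(2·4+1) = 297
Δ: 2! 0! 8! / 11! → 1/495
sum: t=1:−1/576 = -1/576
3j²(1 5 4; 0 0 0) = Δ·Π!·Σ² = 5/99  (sign -1)
(m-triple is (0,0,0) — same symbol as above.)
combine: 4πI² = 297·5/99·5/99 = 25/33
take √, sign +1: I = 0.24553200

Gaunt coefficient, +0.245532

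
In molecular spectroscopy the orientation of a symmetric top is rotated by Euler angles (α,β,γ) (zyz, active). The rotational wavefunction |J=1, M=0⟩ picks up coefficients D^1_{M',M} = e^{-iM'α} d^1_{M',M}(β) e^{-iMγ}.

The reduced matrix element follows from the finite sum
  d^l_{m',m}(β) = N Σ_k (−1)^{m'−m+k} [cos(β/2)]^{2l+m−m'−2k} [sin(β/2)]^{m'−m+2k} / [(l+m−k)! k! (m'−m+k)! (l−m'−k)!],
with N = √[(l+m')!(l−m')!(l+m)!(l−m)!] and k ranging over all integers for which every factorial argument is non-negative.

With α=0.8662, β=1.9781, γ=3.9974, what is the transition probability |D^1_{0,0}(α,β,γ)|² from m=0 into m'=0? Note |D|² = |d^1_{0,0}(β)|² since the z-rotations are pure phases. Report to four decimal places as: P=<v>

D^1_{0,0}(0.8662,1.9781,3.9974) = e^{-i·0·0.8662}·d^1_{0,0}(1.9781)·e^{-i·0·3.9974}. Compute d first:
With c≡cos(β/2)=0.549484 and s≡sin(β/2)=0.835504, N=[1·1·1·1]^{1/2}=1.000000
Admissible k: 0..1 (factorial args all ≥0)
  k=0: (−1)^0·1.0000/(1)·0.5495^2·0.8355^0 = +0.301932
  k=1: (−1)^1·1.0000/(1)·0.5495^0·0.8355^2 = -0.698068
d^1_{0,0}(1.9781) = +0.301932 -0.698068 = -0.396135
|D^1_{0,0}|² = |d^1_{0,0}(β)|² = (-0.396135)² = 0.156923 (the z-rotation phases have unit modulus)

P=0.1569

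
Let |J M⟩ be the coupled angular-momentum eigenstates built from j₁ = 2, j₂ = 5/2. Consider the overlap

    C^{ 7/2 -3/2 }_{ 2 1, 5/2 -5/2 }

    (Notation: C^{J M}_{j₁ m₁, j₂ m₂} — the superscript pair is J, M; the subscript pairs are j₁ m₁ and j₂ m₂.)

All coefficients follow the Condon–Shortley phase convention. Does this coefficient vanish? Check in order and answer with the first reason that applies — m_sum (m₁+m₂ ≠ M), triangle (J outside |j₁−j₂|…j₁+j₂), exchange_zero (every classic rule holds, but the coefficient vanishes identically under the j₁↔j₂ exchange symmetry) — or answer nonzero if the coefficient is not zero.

m-sum: m₁+m₂ = 1+(-5/2) = -3/2, M = -3/2  ✓
triangle: |j₁−j₂| = 1/2 ≤ J = 7/2 ≤ j₁+j₂ = 9/2  ✓
exchange: j₁≠j₂ or m₁≠m₂ — the exchange symmetry imposes no constraint here
value check: CG = +√(5/21) = +0.487950 ≠ 0

nonzero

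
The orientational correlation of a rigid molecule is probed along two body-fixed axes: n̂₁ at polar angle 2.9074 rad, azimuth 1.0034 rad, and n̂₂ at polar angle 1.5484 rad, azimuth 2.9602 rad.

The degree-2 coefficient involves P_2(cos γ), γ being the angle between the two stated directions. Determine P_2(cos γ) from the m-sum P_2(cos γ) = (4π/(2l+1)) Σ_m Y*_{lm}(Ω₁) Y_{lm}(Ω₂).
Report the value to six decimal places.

Expand P_2 via completeness: Σ_{m} conj(Y_{2,m}) at Ω₁ times Y_{2,m} at Ω₂ —
  [-2]  conj(Y_{2,-2})(Ω₁) = (-0.008785, 0.018855) ; Y_{2,-2}(Ω₂) = (0.360951, 0.137012) ; Δ = (-0.005754, 0.005602)
  [-1]  conj(Y_{2,-1})(Ω₁) = (-0.093720, -0.147057) ; Y_{2,-1}(Ω₂) = (-0.017013, -0.003120) ; Δ = (0.001136, 0.002794)
  [+0]  conj(Y_{2,0})(Ω₁) = (0.579831, -0.000000) ; Y_{2,0}(Ω₂) = (-0.314917, 0.000000) ; Δ = (-0.182599, 0.000000)
  [+1]  conj(Y_{2,1})(Ω₁) = (0.093720, -0.147057) ; Y_{2,1}(Ω₂) = (0.017013, -0.003120) ; Δ = (0.001136, -0.002794)
  [+2]  conj(Y_{2,2})(Ω₁) = (-0.008785, -0.018855) ; Y_{2,2}(Ω₂) = (0.360951, -0.137012) ; Δ = (-0.005754, -0.005602)
Σ over m = (-0.191836, 0.000000); ×(4π/5) → (-0.482136, 0.000000). Real part: -0.482136

-0.482136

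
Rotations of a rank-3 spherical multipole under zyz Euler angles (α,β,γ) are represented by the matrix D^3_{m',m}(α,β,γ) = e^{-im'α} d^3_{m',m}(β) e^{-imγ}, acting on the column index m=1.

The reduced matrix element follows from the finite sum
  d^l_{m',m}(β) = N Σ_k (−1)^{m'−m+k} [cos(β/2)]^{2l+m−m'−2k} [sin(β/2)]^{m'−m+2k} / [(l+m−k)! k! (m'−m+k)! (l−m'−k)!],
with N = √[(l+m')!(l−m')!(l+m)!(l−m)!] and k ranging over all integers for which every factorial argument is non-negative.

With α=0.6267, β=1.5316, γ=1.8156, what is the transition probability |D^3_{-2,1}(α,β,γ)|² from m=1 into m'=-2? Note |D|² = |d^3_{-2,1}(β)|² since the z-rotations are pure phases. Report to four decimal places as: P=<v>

D^3_{-2,1}(0.6267,1.5316,1.8156) = e^{-i·-2·0.6267}·d^3_{-2,1}(1.5316)·e^{-i·1·1.8156}. Compute d first:
c=cos(1.531600/2)=0.720828, s=sin(1.531600/2)=0.693114; N=√[1·120·24·2]=75.894664
k: max(0,(1)−(-2))=3 … min(3+(1),3−(-2))=4
  k=3: (−1)^0·75.8947/(12)·0.7208^3·0.6931^3 = +0.788749
  k=4: (−1)^1·75.8947/(24)·0.7208^1·0.6931^5 = -0.364632
d^3_{-2,1}(1.5316) = +0.788749 -0.364632 = +0.424117
|D^3_{-2,1}|² = |d^3_{-2,1}(β)|² = (+0.424117)² = 0.179875 (the z-rotation phases have unit modulus)

P=0.1799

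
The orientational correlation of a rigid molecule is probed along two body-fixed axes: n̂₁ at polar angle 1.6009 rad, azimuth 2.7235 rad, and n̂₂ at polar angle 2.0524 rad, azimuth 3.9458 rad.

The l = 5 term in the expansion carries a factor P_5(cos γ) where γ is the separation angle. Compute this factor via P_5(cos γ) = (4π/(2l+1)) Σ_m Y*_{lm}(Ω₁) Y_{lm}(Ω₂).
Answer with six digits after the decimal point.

0.341052

Summing Y*_{l m}(θ₁,φ₁)·Y_{l m}(θ₂,φ₂) over m ∈ [−5, 5]; prefactor 4π/(2·5+1) = 1.142397:
  m=-5: (0.22996 + 0.40195j) × (0.16180 - 0.19550j) = 0.11579 + 0.02008j  (running Σ = 0.11579 + 0.02008j)
  m=-4: (0.00447 + 0.04387j) × (0.41823 - 0.03153j) = 0.00325 + 0.01821j  (running Σ = 0.11904 + 0.03828j)
  m=-3: (0.10666 - 0.32564j) × (0.16722 + 0.14934j) = 0.06646 - 0.03852j  (running Σ = 0.18550 - 0.00024j)
  m=-2: (0.03407 - 0.03772j) × (-0.00826 - 0.21956j) = -0.00856 - 0.00717j  (running Σ = 0.17694 - 0.00741j)
  m=-1: (-0.28886 + 0.12833j) × (0.20420 - 0.21203j) = -0.03177 + 0.08745j  (running Σ = 0.14517 + 0.08004j)
  m=0: (-0.05258 + 0.00000j) × (-0.15608 + 0.00000j) = 0.00821 + 0.00000j  (running Σ = 0.15337 + 0.08004j)
  m=1: (0.28886 + 0.12833j) × (-0.20420 - 0.21203j) = -0.03177 - 0.08745j  (running Σ = 0.12160 - 0.00741j)
  m=2: (0.03407 + 0.03772j) × (-0.00826 + 0.21956j) = -0.00856 + 0.00717j  (running Σ = 0.11304 - 0.00024j)
  m=3: (-0.10666 - 0.32564j) × (-0.16722 + 0.14934j) = 0.06646 + 0.03852j  (running Σ = 0.17950 + 0.03828j)
  m=4: (0.00447 - 0.04387j) × (0.41823 + 0.03153j) = 0.00325 - 0.01821j  (running Σ = 0.18275 + 0.02008j)
  m=5: (-0.22996 + 0.40195j) × (-0.16180 - 0.19550j) = 0.11579 - 0.02008j  (running Σ = 0.29854 - 0.00000j)
Σ over m = 0.29854 - 0.00000j; ×(4π/11) → 0.34105 - 0.00000j. Real part: 0.341052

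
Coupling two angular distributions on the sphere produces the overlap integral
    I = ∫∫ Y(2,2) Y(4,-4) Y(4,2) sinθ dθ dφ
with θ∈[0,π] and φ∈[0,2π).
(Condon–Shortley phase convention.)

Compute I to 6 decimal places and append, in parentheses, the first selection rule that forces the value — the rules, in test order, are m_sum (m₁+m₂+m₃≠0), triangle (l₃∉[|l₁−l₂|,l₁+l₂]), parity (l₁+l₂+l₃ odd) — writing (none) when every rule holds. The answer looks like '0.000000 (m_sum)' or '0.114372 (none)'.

-0.106180 (none)

Checks pass: Σm=0; 10 even; l₃=4∈[2,6].
(2·2+1)(2·4+1)(2·4+1) = 405
Δ: 2! 2! 6! / 11! → 1/13860
sum: t=0:+1/192 t=1:−1/36 t=2:+1/192 = -5/288
3j²(2 4 4; 0 0 0) = Δ·Π!·Σ² = 20/693  (sign -1)
sum: t=0:+1/2880 = 1/2880
3j²(2 4 4; 2 -4 2) = Δ·Π!·Σ² = 2/165  (sign +1)
combine: 4πI² = 405·20/693·2/165 = 120/847
take √, sign -1: I = -0.10618031
No selection rule forces the value: the integral is nonzero (none).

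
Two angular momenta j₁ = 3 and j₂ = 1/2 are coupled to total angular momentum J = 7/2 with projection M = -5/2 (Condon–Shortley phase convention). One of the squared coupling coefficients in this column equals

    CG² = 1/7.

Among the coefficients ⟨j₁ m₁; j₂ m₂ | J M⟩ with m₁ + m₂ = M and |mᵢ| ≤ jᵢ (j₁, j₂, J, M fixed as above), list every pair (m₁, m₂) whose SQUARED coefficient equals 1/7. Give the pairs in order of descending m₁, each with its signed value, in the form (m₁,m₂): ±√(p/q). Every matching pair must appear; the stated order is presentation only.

(-3,1/2): +√(1/7)

Admissible pairs with m₁+m₂ = M = -5/2: (-3,1/2), (-2,-1/2)
  (m₁,m₂)=(-2,-1/2): CG² = 6/7, CG = +√(6/7)
  (m₁,m₂)=(-3,1/2): CG² = 1/7, CG = +√(1/7)   ← matches the target
Pairs with CG² = 1/7: (-3,1/2): +√(1/7)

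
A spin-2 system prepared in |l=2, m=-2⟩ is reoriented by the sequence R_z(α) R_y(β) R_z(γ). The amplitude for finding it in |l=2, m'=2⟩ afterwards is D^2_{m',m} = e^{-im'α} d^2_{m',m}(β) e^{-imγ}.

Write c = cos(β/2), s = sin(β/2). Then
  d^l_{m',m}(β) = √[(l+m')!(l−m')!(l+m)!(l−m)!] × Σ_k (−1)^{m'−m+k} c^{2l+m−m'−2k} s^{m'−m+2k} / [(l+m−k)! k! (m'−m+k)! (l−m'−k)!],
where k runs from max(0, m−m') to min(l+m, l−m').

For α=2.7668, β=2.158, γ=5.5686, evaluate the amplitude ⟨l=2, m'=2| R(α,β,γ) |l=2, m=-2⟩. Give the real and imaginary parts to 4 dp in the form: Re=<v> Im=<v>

Re=0.4696 Im=-0.3794

D^2_{2,-2}(2.7668,2.1580,5.5686) = e^{-i·2·2.7668}·d^2_{2,-2}(2.1580)·e^{-i·-2·5.5686}. Compute d first:
With c≡cos(β/2)=0.472210 and s≡sin(β/2)=0.881486, N=[24·1·1·24]^{1/2}=24.000000
k∈{0} keeps every argument non-negative
  k=0: (−1)^4·24.0000/(24)·0.4722^0·0.8815^4 = +0.603756
d^2_{2,-2}(2.1580) = +0.603756
D = (+0.731971+0.681335i)·(+0.603756)·(+0.141153-0.989988i) = +0.469622-0.379443i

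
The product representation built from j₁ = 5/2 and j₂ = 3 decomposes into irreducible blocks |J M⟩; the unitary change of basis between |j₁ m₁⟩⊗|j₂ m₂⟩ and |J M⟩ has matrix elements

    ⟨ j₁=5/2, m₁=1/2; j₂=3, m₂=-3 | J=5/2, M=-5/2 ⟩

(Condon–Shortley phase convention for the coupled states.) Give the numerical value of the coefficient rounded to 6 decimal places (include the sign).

+√(5/21) = +0.487950

√[6·3!2!3!/9! · 3!2!0!6!0!5!] = √(8640/7)
  +(−1)^0/∏(0,3,2,0,0,3)! = 1/72  (running 1/72)
⟨..|..⟩ = √(8640/7)·(1/72) = +0.487950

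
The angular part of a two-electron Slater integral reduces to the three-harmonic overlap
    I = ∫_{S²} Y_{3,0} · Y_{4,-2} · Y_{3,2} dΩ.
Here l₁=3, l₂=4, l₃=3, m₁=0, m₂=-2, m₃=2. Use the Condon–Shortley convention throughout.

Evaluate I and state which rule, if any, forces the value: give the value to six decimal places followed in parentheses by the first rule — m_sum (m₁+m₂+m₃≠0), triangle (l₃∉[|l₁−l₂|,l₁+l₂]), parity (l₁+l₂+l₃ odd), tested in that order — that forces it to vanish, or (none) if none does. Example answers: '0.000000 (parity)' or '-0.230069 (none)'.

-0.044418 (none)

Checks pass: Σm=0; 10 even; l₃=3∈[1,7].
(2·3+1)(2·4+1)(2·3+1) = 441
Δ: 4! 2! 4! / 11! → 1/34650
sum: t=1:−1/72 t=2:+1/16 t=3:−1/72 = 5/144
3j²(3 4 3; 0 0 0) = Δ·Π!·Σ² = 2/77  (sign -1)
sum: t=1:−1/72 t=2:+1/96 = -1/288
3j²(3 4 3; 0 -2 2) = Δ·Π!·Σ² = 1/462  (sign +1)
combine: 4πI² = 441·2/77·1/462 = 3/121
take √, sign -1: I = -0.04441841
No selection rule forces the value: the integral is nonzero (none).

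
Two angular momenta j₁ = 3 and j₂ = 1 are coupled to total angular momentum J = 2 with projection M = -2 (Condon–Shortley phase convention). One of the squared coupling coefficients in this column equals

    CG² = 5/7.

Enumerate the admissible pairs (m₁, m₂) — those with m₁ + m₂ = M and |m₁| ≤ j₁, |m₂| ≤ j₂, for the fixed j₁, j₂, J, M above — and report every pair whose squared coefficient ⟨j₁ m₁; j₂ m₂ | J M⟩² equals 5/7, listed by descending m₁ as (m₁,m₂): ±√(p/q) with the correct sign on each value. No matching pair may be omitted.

Admissible pairs with m₁+m₂ = M = -2: (-3,1), (-2,0), (-1,-1)
  (m₁,m₂)=(-1,-1): CG² = 1/21, CG = +√(1/21)
  (m₁,m₂)=(-2,0): CG² = 5/21, CG = −√(5/21)
  (m₁,m₂)=(-3,1): CG² = 5/7, CG = +√(5/7)   ← matches the target
Pairs with CG² = 5/7: (-3,1): +√(5/7)

(-3,1): +√(5/7)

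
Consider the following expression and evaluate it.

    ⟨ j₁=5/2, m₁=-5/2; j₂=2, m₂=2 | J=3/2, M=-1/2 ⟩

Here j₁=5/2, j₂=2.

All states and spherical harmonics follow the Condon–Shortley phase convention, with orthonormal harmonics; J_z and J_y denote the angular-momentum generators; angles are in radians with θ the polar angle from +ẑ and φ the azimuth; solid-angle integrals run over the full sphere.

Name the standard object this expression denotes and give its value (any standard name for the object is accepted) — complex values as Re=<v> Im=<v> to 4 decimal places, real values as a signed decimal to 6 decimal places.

Clebsch–Gordan coefficient, −√(8/21) ≈ -0.617213

This is a Clebsch–Gordan (vector-coupling) coefficient.
√[4·3!2!1!/7! · 0!5!4!0!1!2!] = √(384/7)
  +(−1)^3/∏(3,0,2,1,0,0)! = -1/12  (running -1/12)
⟨..|..⟩ = √(384/7)·(-1/12) = -0.617213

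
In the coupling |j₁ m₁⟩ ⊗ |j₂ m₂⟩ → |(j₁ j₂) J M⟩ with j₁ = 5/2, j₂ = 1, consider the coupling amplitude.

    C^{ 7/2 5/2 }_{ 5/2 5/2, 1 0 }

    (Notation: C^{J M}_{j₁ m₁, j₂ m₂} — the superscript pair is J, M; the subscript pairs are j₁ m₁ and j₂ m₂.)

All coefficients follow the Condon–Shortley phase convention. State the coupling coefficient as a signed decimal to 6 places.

triangle: 0!*5!*2!/8! = 240/40320
(j±m)!: 5!*0!*1!*1!*6!*1! = 86400
prefactor² = (2J+1)*Δ*N² = 28800/7
  k=0: +1/(0!*0!*0!*1!*5!*1!) = 1/120
Σ = 1/120  ⇒  CG² = 28800/7*(1/120)² = 2/7
CG = +√(2/7) = +0.534522

+0.534522  (= +√(2/7))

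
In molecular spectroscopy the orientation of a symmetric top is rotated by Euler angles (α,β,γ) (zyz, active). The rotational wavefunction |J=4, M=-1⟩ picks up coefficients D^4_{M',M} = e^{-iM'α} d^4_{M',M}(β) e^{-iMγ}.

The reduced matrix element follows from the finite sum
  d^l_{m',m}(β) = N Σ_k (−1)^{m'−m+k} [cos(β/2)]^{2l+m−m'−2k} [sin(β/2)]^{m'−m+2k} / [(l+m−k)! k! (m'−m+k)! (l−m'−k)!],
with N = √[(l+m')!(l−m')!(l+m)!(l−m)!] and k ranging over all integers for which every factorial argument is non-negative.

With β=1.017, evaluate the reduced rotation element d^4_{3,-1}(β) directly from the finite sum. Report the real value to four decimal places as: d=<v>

d=0.3520

d^4_{3,-1}(β=1.0170) via the finite sum:
With c≡cos(β/2)=0.873476 and s≡sin(β/2)=0.486868, N=[5040·1·6·120]^{1/2}=1904.940944
k: max(0,(-1)−(3))=0 … min(4+(-1),4−(3))=1
  k=0: (−1)^4·1904.9409/(144)·0.8735^4·0.4869^4 = +0.432679
  k=1: (−1)^5·1904.9409/(240)·0.8735^2·0.4869^6 = -0.080656
d^4_{3,-1}(1.0170) = +0.432679 -0.080656 = +0.352023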